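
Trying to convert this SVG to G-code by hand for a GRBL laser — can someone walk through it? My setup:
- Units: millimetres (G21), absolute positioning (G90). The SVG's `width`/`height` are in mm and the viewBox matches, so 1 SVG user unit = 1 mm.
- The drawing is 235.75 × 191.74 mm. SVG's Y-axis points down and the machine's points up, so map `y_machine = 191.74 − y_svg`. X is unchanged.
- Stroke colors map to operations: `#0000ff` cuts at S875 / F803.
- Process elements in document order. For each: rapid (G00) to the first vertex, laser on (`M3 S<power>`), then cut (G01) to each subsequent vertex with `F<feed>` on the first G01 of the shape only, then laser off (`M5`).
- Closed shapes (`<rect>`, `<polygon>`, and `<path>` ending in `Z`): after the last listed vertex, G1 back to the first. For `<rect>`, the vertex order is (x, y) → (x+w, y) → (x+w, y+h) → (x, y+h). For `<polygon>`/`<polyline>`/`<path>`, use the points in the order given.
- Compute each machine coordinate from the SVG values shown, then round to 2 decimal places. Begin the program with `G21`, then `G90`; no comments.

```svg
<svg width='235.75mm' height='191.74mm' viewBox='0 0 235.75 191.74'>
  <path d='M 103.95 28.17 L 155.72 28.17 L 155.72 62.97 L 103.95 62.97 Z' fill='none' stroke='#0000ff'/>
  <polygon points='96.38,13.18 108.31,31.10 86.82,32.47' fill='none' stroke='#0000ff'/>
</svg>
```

G21
G90
G00 X103.95 Y163.57
M3 S875
G01 X155.72 Y163.57 F803
G01 X155.72 Y128.77
G01 X103.95 Y128.77
G01 X103.95 Y163.57
M5
G00 X96.38 Y178.56
M3 S875
G01 X108.31 Y160.64 F803
G01 X86.82 Y159.27
G01 X96.38 Y178.56
M5

viewBox `0 0 235.75 191.74` with mm width/height → 1 unit = 1 mm. Flip: y_m = 191.74 − y_svg.

**Shape 1** — `<path>` rectangle, stroke `#0000ff` → cut (S875, F803). Machine vertices: (103.95,163.57) → (155.72,163.57) → (155.72,128.77) → (103.95,128.77) → (103.95,163.57). Closed: final G1 returns to the first vertex.

**Shape 2** — `<polygon>` regular polygon, stroke `#0000ff` → cut (S875, F803). Machine vertices: (96.38,178.56) → (108.31,160.64) → (86.82,159.27) → (96.38,178.56). Closed: final G1 returns to the first vertex.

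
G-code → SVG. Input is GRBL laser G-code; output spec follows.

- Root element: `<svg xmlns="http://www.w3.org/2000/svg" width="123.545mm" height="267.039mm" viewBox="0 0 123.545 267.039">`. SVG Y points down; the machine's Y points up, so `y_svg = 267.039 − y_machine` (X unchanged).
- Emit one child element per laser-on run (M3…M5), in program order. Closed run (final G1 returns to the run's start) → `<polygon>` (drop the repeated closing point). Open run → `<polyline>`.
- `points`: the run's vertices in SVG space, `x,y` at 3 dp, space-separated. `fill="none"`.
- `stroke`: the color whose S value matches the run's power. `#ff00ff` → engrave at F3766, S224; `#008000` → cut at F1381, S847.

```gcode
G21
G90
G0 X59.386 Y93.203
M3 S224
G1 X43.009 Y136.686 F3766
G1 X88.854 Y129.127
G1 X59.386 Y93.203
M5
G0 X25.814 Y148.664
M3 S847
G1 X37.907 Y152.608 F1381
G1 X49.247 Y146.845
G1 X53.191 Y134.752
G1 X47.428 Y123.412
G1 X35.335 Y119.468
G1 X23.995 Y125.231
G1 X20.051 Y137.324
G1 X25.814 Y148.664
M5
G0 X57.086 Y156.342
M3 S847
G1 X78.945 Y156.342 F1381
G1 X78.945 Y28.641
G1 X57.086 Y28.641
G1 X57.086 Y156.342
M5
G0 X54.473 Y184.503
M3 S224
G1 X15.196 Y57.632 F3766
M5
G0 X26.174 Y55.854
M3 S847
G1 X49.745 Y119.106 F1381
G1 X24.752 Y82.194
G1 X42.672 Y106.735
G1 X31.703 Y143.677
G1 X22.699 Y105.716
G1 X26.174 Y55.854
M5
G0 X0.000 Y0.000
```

<svg xmlns="http://www.w3.org/2000/svg" width="123.545mm" height="267.039mm" viewBox="0 0 123.545 267.039">
  <polygon points="59.386,173.836 43.009,130.353 88.854,137.912" fill="none" stroke="#ff00ff"/>
  <polygon points="25.814,118.375 37.907,114.431 49.247,120.194 53.191,132.287 47.428,143.627 35.335,147.571 23.995,141.808 20.051,129.715" fill="none" stroke="#008000"/>
  <polygon points="57.086,110.697 78.945,110.697 78.945,238.398 57.086,238.398" fill="none" stroke="#008000"/>
  <polyline points="54.473,82.536 15.196,209.407" fill="none" stroke="#ff00ff"/>
  <polygon points="26.174,211.185 49.745,147.933 24.752,184.845 42.672,160.304 31.703,123.362 22.699,161.323" fill="none" stroke="#008000"/>
</svg>

Each laser-on run becomes one SVG element. Flip Y back into SVG space with y_svg = 267.039 − y_machine.

Run 1: S224 ⇒ engrave layer `#ff00ff`. The run returns to its start, so emit a `<polygon>` with points (Y-flipped): 59.386,173.836 43.009,130.353 88.854,137.912.

Run 2: power S847 maps to stroke `#008000` (cut). The run returns to its start, so emit a `<polygon>` with points (Y-flipped): 25.814,118.375 37.907,114.431 49.247,120.194 53.191,132.287 47.428,143.627 35.335,147.571 23.995,141.808 20.051,129.715.

Run 3: S847 ⇒ cut layer `#008000`. The run returns to its start, so emit a `<polygon>` with points (Y-flipped): 57.086,110.697 78.945,110.697 78.945,238.398 57.086,238.398.

Run 4: the run's S224 means `#ff00ff` (engrave). The run is open, so emit a `<polyline>` with points (Y-flipped): 54.473,82.536 15.196,209.407.

Run 5: S847 ⇒ cut layer `#008000`. The run returns to its start, so emit a `<polygon>` with points (Y-flipped): 26.174,211.185 49.745,147.933 24.752,184.845 42.672,160.304 31.703,123.362 22.699,161.323.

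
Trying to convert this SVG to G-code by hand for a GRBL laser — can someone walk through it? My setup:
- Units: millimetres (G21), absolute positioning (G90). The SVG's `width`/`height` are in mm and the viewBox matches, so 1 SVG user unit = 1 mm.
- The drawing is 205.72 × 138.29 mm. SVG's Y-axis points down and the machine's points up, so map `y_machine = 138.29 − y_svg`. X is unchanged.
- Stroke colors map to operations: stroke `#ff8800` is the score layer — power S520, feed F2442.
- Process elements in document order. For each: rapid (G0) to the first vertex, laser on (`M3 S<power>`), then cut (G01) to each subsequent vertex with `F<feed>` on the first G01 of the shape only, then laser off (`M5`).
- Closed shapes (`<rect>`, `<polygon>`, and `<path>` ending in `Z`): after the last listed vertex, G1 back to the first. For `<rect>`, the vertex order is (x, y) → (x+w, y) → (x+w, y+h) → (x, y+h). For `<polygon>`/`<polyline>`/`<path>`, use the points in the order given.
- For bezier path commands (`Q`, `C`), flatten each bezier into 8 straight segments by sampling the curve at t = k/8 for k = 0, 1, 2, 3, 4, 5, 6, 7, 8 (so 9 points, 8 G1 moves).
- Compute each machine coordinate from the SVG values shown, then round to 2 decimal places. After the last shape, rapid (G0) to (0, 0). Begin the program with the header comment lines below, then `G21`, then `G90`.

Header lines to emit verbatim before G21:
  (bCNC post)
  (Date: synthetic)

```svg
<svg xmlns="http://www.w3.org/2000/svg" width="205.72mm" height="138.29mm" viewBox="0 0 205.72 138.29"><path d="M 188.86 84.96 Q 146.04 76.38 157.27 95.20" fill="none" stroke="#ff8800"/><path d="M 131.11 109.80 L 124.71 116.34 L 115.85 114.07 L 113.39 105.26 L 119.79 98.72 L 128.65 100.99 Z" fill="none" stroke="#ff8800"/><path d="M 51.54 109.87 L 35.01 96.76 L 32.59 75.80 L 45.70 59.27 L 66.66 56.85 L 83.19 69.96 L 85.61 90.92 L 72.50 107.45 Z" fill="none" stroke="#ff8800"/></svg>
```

1 u = 1 mm; y_m = 138.29 − y.

[1] `<path>` quadratic bezier, #ff8800→score S520 F2442: (188.86,53.33) → (179.00,55.05) → (170.83,55.91) → (164.35,55.91) → (159.55,55.06) → (156.45,53.35) → (155.03,50.79) → (155.31,47.37) → (157.27,43.09)

[2] `<path>` regular polygon, #ff8800→score S520 F2442: (131.11,28.49) → (124.71,21.95) → (115.85,24.22) → (113.39,33.03) → (119.79,39.57) → (128.65,37.30) → (131.11,28.49) (closed)

[3] `<path>` regular polygon, #ff8800→score S520 F2442: (51.54,28.42) → (35.01,41.53) → (32.59,62.49) → (45.70,79.02) → (66.66,81.44) → (83.19,68.33) → (85.61,47.37) → (72.50,30.84) → (51.54,28.42) (closed)

(bCNC post)
(Date: synthetic)
G21
G90
G0 X188.86 Y53.33
M3 S520
G01 X179.00 Y55.05 F2442
G01 X170.83 Y55.91
G01 X164.35 Y55.91
G01 X159.55 Y55.06
G01 X156.45 Y53.35
G01 X155.03 Y50.79
G01 X155.31 Y47.37
G01 X157.27 Y43.09
M5
G0 X131.11 Y28.49
M3 S520
G01 X124.71 Y21.95 F2442
G01 X115.85 Y24.22
G01 X113.39 Y33.03
G01 X119.79 Y39.57
G01 X128.65 Y37.30
G01 X131.11 Y28.49
M5
G0 X51.54 Y28.42
M3 S520
G01 X35.01 Y41.53 F2442
G01 X32.59 Y62.49
G01 X45.70 Y79.02
G01 X66.66 Y81.44
G01 X83.19 Y68.33
G01 X85.61 Y47.37
G01 X72.50 Y30.84
G01 X51.54 Y28.42
M5
G0 X0.00 Y0.00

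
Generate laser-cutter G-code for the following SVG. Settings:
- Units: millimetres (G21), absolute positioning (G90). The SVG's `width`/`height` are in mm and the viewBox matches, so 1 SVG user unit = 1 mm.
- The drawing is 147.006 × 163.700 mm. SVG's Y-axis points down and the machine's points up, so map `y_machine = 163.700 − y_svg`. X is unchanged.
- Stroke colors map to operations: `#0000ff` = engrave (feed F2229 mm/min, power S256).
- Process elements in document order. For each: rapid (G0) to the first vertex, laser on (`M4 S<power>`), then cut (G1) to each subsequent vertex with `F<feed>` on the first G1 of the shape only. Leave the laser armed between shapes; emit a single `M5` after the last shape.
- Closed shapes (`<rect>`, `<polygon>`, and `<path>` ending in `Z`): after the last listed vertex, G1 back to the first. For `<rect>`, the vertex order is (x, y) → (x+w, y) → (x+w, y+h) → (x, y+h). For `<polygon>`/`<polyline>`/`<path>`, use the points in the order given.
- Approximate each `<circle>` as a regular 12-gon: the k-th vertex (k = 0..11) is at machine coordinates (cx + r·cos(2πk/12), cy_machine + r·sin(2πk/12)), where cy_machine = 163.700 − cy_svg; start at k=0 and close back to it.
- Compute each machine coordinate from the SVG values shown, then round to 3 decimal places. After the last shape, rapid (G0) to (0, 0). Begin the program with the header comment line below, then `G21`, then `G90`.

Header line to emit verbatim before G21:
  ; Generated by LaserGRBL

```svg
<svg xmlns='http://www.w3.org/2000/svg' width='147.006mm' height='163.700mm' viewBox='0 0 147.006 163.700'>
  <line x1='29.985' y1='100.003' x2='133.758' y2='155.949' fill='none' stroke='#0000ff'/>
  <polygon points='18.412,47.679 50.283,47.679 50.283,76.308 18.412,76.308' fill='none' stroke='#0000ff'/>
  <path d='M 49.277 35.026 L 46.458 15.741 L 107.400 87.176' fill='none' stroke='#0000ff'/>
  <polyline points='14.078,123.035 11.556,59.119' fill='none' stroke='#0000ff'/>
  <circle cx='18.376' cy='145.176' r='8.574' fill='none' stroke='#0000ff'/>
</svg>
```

; Generated by LaserGRBL
G21
G90
G0 X29.985 Y63.697
M4 S256
G1 X133.758 Y7.751 F2229
G0 X18.412 Y116.021
M4 S256
G1 X50.283 Y116.021 F2229
G1 X50.283 Y87.392
G1 X18.412 Y87.392
G1 X18.412 Y116.021
G0 X49.277 Y128.674
M4 S256
G1 X46.458 Y147.959 F2229
G1 X107.400 Y76.524
G0 X14.078 Y40.665
M4 S256
G1 X11.556 Y104.581 F2229
G0 X26.950 Y18.524
M4 S256
G1 X25.801 Y22.811 F2229
G1 X22.663 Y25.949
G1 X18.376 Y27.098
G1 X14.089 Y25.949
G1 X10.951 Y22.811
G1 X9.802 Y18.524
G1 X10.951 Y14.237
G1 X14.089 Y11.099
G1 X18.376 Y9.950
G1 X22.663 Y11.099
G1 X25.801 Y14.237
G1 X26.950 Y18.524
M5
G0 X0.000 Y0.000

Since the viewBox matches the mm dimensions, user units are millimetres directly. The only transform is the Y-flip y_m = 163.700 − y_svg.

Shape 1 is a line segment drawn with `<line>`. Its stroke #0000ff means engrave at S256, F2229. After flipping Y the toolpath is (29.985,63.697) → (133.758,7.751).

Shape 2 is a rectangle drawn with `<polygon>`. Its stroke #0000ff means engrave at S256, F2229. After flipping Y the toolpath is (18.412,116.021) → (50.283,116.021) → (50.283,87.392) → (18.412,87.392) → (18.412,116.021), returning to the start.

Shape 3 is a open polyline drawn with `<path>`. Its stroke #0000ff means engrave at S256, F2229. After flipping Y the toolpath is (49.277,128.674) → (46.458,147.959) → (107.400,76.524).

Shape 4 is a line segment drawn with `<polyline>`. Its stroke #0000ff means engrave at S256, F2229. After flipping Y the toolpath is (14.078,40.665) → (11.556,104.581).

Shape 5 is a circle drawn with `<circle>`. Its stroke #0000ff means engrave at S256, F2229. After flipping Y the toolpath is (26.950,18.524) → (25.801,22.811) → (22.663,25.949) → (18.376,27.098) → (14.089,25.949) → (10.951,22.811) → (9.802,18.524) → (10.951,14.237) → (14.089,11.099) → (18.376,9.950) → (22.663,11.099) → (25.801,14.237) → (26.950,18.524), returning to the start.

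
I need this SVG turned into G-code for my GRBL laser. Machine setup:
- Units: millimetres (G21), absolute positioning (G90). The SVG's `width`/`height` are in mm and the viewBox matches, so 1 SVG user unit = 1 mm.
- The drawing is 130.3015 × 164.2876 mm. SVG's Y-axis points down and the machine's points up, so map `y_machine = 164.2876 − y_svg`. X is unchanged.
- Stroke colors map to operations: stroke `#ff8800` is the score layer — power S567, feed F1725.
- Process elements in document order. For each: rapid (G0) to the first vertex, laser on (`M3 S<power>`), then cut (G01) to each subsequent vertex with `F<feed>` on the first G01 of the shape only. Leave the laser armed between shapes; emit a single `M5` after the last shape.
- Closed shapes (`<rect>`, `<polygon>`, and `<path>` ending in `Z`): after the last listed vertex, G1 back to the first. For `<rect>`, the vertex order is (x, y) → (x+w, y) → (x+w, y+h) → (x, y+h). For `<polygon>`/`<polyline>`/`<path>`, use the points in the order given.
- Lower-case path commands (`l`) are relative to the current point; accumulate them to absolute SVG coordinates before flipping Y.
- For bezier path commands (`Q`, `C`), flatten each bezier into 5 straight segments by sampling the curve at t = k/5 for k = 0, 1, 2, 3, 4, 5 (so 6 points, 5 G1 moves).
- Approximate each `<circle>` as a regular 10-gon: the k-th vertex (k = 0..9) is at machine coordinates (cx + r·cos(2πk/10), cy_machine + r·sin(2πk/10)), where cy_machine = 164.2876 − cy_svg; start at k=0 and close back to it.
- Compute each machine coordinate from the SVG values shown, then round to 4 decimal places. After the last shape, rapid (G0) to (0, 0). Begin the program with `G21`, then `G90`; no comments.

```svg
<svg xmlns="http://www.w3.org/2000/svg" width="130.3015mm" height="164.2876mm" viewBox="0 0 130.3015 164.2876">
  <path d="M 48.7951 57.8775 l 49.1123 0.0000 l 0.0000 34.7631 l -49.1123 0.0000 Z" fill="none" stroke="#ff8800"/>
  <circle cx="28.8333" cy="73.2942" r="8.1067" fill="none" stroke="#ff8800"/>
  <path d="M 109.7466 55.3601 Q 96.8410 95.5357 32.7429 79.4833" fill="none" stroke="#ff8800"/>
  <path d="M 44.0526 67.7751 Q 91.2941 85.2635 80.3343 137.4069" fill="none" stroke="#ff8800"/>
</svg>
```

G21
G90
G0 X48.7951 Y106.4101
M3 S567
G01 X97.9074 Y106.4101 F1725
G01 X97.9074 Y71.6470
G01 X48.7951 Y71.6470
G01 X48.7951 Y106.4101
G0 X36.9400 Y90.9934
M3 S567
G01 X35.3918 Y95.7584 F1725
G01 X31.3384 Y98.7033
G01 X26.3282 Y98.7033
G01 X22.2748 Y95.7584
G01 X20.7266 Y90.9934
G01 X22.2748 Y86.2284
G01 X26.3282 Y83.2835
G01 X31.3384 Y83.2835
G01 X35.3918 Y86.2284
G01 X36.9400 Y90.9934
G0 X109.7466 Y108.9275
M3 S567
G01 X102.5367 Y95.1064 F1725
G01 X91.2313 Y85.7835
G01 X75.8306 Y80.9589
G01 X56.3344 Y80.6325
G01 X32.7429 Y84.8043
G0 X44.0526 Y96.5125
M3 S567
G01 X60.6211 Y88.1309 F1725
G01 X72.5336 Y76.9770
G01 X79.7899 Y63.0506
G01 X82.3902 Y46.3519
G01 X80.3343 Y26.8807
M5
G0 X0.0000 Y0.0000

viewBox `0 0 130.3015 164.2876` with mm width/height → 1 unit = 1 mm. Flip: y_m = 164.2876 − y_svg.

**Shape 1** — `<path>` rectangle, stroke `#ff8800` → score (S567, F1725). Machine vertices: (48.7951,106.4101) → (97.9074,106.4101) → (97.9074,71.6470) → (48.7951,71.6470) → (48.7951,106.4101). Closed: final G1 returns to the first vertex.

**Shape 2** — `<circle>` circle, stroke `#ff8800` → score (S567, F1725). Machine vertices: (36.9400,90.9934) → (35.3918,95.7584) → (31.3384,98.7033) → (26.3282,98.7033) → (22.2748,95.7584) → (20.7266,90.9934) → (22.2748,86.2284) → (26.3282,83.2835) → (31.3384,83.2835) → (35.3918,86.2284) → (36.9400,90.9934). Closed: final G1 returns to the first vertex.

**Shape 3** — `<path>` quadratic bezier, stroke `#ff8800` → score (S567, F1725). Control points (SVG): P0=(109.7466,55.3601), P1=(96.8410,95.5357), P2=(32.7429,79.4833); sampled at t=k/5. Machine vertices: (109.7466,108.9275) → (102.5367,95.1064) → (91.2313,85.7835) → (75.8306,80.9589) → (56.3344,80.6325) → (32.7429,84.8043). Open path.

**Shape 4** — `<path>` quadratic bezier, stroke `#ff8800` → score (S567, F1725). Control points (SVG): P0=(44.0526,67.7751), P1=(91.2941,85.2635), P2=(80.3343,137.4069); sampled at t=k/5. Machine vertices: (44.0526,96.5125) → (60.6211,88.1309) → (72.5336,76.9770) → (79.7899,63.0506) → (82.3902,46.3519) → (80.3343,26.8807). Open path.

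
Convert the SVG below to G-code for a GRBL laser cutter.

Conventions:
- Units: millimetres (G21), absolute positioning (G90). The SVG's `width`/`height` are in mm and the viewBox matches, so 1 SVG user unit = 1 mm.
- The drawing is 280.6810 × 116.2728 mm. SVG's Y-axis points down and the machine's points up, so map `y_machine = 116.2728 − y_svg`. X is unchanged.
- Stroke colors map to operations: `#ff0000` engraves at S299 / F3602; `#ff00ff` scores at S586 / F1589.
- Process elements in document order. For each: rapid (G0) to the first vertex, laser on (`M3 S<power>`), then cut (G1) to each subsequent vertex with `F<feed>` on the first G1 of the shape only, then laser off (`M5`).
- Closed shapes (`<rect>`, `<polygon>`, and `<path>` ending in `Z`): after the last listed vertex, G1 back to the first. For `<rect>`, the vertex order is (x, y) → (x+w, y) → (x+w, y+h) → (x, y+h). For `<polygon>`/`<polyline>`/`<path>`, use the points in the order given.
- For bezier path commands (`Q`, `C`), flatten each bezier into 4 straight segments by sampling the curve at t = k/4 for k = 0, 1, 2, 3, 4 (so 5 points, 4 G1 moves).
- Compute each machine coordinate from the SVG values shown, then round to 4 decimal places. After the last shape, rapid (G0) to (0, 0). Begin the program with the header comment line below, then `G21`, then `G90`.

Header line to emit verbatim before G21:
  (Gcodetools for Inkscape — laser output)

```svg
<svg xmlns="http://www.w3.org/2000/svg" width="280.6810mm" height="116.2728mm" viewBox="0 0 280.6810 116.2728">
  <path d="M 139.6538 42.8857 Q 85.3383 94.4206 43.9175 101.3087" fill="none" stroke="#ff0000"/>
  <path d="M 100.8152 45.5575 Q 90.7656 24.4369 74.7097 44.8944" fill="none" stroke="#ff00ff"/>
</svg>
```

1 u = 1 mm; y_m = 116.2728 − y.

[1] `<path>` quadratic bezier, #ff0000→engrave S299 F3602: (139.6538,73.3871) → (113.3020,50.4101) → (88.5620,33.0139) → (65.4338,21.1986) → (43.9175,14.9641)

[2] `<path>` quadratic bezier, #ff00ff→score S586 F1589: (100.8152,70.7153) → (95.4150,78.6770) → (89.2640,81.4414) → (82.3623,79.0085) → (74.7097,71.3784)

(Gcodetools for Inkscape — laser output)
G21
G90
G0 X139.6538 Y73.3871
M3 S299
G1 X113.3020 Y50.4101 F3602
G1 X88.5620 Y33.0139
G1 X65.4338 Y21.1986
G1 X43.9175 Y14.9641
M5
G0 X100.8152 Y70.7153
M3 S586
G1 X95.4150 Y78.6770 F1589
G1 X89.2640 Y81.4414
G1 X82.3623 Y79.0085
G1 X74.7097 Y71.3784
M5
G0 X0.0000 Y0.0000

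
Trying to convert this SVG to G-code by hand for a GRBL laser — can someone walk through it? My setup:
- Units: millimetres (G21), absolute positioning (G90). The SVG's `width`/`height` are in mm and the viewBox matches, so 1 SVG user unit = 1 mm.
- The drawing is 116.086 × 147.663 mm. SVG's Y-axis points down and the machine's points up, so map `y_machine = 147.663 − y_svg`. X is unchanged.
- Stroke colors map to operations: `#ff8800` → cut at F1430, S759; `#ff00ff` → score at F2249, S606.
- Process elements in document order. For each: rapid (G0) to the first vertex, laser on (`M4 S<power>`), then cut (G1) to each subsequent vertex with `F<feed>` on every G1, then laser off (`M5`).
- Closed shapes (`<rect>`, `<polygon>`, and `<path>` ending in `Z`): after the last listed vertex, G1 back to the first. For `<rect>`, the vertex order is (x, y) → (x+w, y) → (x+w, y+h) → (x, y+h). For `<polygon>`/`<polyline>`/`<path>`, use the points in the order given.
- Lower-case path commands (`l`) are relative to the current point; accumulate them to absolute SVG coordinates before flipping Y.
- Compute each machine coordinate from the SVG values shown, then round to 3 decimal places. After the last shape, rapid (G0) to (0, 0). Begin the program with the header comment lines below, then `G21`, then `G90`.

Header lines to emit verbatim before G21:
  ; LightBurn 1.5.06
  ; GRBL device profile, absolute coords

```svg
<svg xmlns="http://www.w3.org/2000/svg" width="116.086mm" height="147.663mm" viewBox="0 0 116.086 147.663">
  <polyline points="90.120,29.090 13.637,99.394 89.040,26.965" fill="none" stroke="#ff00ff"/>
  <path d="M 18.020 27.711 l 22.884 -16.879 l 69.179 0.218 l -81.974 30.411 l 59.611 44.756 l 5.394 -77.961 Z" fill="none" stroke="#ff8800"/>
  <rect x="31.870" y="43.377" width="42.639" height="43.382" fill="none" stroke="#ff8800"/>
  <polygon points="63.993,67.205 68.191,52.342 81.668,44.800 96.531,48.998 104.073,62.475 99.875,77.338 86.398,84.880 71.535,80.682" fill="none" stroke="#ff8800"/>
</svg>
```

Since the viewBox matches the mm dimensions, user units are millimetres directly. The only transform is the Y-flip y_m = 147.663 − y_svg.

Shape 1 is a open polyline drawn with `<polyline>`. Its stroke #ff00ff means score at S606, F2249. After flipping Y the toolpath is (90.120,118.573) → (13.637,48.269) → (89.040,120.698).

Shape 2 is a closed polygon drawn with `<path>`. Its stroke #ff8800 means cut at S759, F1430. After flipping Y the toolpath is (18.020,119.952) → (40.904,136.831) → (110.083,136.613) → (28.109,106.202) → (87.720,61.446) → (93.114,139.407) → (18.020,119.952), returning to the start.

Shape 3 is a rectangle drawn with `<rect>`. Its stroke #ff8800 means cut at S759, F1430. After flipping Y the toolpath is (31.870,104.286) → (74.509,104.286) → (74.509,60.904) → (31.870,60.904) → (31.870,104.286), returning to the start.

Shape 4 is a regular polygon drawn with `<polygon>`. Its stroke #ff8800 means cut at S759, F1430. After flipping Y the toolpath is (63.993,80.458) → (68.191,95.321) → (81.668,102.863) → (96.531,98.665) → (104.073,85.188) → (99.875,70.325) → (86.398,62.783) → (71.535,66.981) → (63.993,80.458), returning to the start.

; LightBurn 1.5.06
; GRBL device profile, absolute coords
G21
G90
G0 X90.120 Y118.573
M4 S606
G1 X13.637 Y48.269 F2249
G1 X89.040 Y120.698 F2249
M5
G0 X18.020 Y119.952
M4 S759
G1 X40.904 Y136.831 F1430
G1 X110.083 Y136.613 F1430
G1 X28.109 Y106.202 F1430
G1 X87.720 Y61.446 F1430
G1 X93.114 Y139.407 F1430
G1 X18.020 Y119.952 F1430
M5
G0 X31.870 Y104.286
M4 S759
G1 X74.509 Y104.286 F1430
G1 X74.509 Y60.904 F1430
G1 X31.870 Y60.904 F1430
G1 X31.870 Y104.286 F1430
M5
G0 X63.993 Y80.458
M4 S759
G1 X68.191 Y95.321 F1430
G1 X81.668 Y102.863 F1430
G1 X96.531 Y98.665 F1430
G1 X104.073 Y85.188 F1430
G1 X99.875 Y70.325 F1430
G1 X86.398 Y62.783 F1430
G1 X71.535 Y66.981 F1430
G1 X63.993 Y80.458 F1430
M5
G0 X0.000 Y0.000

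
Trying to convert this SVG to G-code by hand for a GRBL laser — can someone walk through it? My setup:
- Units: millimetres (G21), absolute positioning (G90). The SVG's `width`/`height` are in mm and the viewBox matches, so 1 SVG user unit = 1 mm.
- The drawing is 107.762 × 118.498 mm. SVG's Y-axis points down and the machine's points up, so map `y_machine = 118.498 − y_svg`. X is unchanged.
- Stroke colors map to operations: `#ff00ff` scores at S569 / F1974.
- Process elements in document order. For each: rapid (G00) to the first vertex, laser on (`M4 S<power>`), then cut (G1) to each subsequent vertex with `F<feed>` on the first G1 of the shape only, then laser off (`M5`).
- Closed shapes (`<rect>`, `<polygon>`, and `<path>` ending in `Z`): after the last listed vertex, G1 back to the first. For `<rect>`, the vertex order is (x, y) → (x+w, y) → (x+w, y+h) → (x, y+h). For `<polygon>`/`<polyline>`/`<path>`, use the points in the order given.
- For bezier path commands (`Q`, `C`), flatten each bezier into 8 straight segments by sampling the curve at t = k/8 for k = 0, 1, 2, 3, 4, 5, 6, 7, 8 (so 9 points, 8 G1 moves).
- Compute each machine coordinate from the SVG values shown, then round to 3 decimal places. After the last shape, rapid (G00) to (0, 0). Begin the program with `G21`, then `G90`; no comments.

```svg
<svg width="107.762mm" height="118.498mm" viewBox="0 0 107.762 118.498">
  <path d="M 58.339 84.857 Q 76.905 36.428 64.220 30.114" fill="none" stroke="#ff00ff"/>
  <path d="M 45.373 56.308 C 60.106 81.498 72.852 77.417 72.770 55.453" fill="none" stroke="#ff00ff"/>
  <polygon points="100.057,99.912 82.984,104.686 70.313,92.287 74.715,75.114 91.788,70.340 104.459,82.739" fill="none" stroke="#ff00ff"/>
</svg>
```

G21
G90
G00 X58.339 Y33.641
M4 S569
G1 X62.492 Y45.090 F1974
G1 X65.669 Y55.223
G1 X67.869 Y64.040
G1 X69.092 Y71.541
G1 X69.339 Y77.726
G1 X68.609 Y82.595
G1 X66.903 Y86.147
G1 X64.220 Y88.384
M5
G00 X45.373 Y62.190
M4 S569
G1 X50.784 Y54.094 F1974
G1 X55.881 Y48.608
G1 X60.538 Y45.599
G1 X64.627 Y44.935
G1 X68.022 Y46.480
G1 X70.596 Y50.103
G1 X72.221 Y55.669
G1 X72.770 Y63.045
M5
G00 X100.057 Y18.586
M4 S569
G1 X82.984 Y13.812 F1974
G1 X70.313 Y26.211
G1 X74.715 Y43.384
G1 X91.788 Y48.158
G1 X104.459 Y35.759
G1 X100.057 Y18.586
M5
G00 X0.000 Y0.000

1 u = 1 mm; y_m = 118.498 − y.

[1] `<path>` quadratic bezier, #ff00ff→score S569 F1974: (58.339,33.641) → (62.492,45.090) → (65.669,55.223) → (67.869,64.040) → (69.092,71.541) → (69.339,77.726) → (68.609,82.595) → (66.903,86.147) → (64.220,88.384)

[2] `<path>` cubic bezier, #ff00ff→score S569 F1974: (45.373,62.190) → (50.784,54.094) → (55.881,48.608) → (60.538,45.599) → (64.627,44.935) → (68.022,46.480) → (70.596,50.103) → (72.221,55.669) → (72.770,63.045)

[3] `<polygon>` regular polygon, #ff00ff→score S569 F1974: (100.057,18.586) → (82.984,13.812) → (70.313,26.211) → (74.715,43.384) → (91.788,48.158) → (104.459,35.759) → (100.057,18.586) (closed)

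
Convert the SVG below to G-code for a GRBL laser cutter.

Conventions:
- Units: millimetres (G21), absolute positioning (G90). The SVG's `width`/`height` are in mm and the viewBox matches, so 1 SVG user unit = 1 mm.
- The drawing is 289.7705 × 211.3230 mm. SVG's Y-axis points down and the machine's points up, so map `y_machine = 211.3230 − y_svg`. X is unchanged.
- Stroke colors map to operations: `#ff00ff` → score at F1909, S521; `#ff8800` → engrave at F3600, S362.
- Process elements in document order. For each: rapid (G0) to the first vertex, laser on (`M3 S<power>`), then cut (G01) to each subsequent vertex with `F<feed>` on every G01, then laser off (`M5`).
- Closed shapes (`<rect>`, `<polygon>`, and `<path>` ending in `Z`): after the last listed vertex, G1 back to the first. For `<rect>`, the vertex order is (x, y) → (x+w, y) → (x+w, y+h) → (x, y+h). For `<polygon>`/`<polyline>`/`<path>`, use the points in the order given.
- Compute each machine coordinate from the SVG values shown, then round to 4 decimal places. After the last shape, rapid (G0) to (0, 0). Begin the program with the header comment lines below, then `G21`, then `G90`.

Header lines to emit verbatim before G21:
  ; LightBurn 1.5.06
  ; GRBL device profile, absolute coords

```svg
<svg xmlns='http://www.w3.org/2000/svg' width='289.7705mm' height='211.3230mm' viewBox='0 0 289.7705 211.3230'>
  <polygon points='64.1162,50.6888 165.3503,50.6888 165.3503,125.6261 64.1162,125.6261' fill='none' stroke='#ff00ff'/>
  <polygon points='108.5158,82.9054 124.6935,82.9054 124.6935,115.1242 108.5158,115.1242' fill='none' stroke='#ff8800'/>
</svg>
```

1 u = 1 mm; y_m = 211.3230 − y.

[1] `<polygon>` rectangle, #ff00ff→score S521 F1909: (64.1162,160.6342) → (165.3503,160.6342) → (165.3503,85.6969) → (64.1162,85.6969) → (64.1162,160.6342) (closed)

[2] `<polygon>` rectangle, #ff8800→engrave S362 F3600: (108.5158,128.4176) → (124.6935,128.4176) → (124.6935,96.1988) → (108.5158,96.1988) → (108.5158,128.4176) (closed)

; LightBurn 1.5.06
; GRBL device profile, absolute coords
G21
G90
G0 X64.1162 Y160.6342
M3 S521
G01 X165.3503 Y160.6342 F1909
G01 X165.3503 Y85.6969 F1909
G01 X64.1162 Y85.6969 F1909
G01 X64.1162 Y160.6342 F1909
M5
G0 X108.5158 Y128.4176
M3 S362
G01 X124.6935 Y128.4176 F3600
G01 X124.6935 Y96.1988 F3600
G01 X108.5158 Y96.1988 F3600
G01 X108.5158 Y128.4176 F3600
M5
G0 X0.0000 Y0.0000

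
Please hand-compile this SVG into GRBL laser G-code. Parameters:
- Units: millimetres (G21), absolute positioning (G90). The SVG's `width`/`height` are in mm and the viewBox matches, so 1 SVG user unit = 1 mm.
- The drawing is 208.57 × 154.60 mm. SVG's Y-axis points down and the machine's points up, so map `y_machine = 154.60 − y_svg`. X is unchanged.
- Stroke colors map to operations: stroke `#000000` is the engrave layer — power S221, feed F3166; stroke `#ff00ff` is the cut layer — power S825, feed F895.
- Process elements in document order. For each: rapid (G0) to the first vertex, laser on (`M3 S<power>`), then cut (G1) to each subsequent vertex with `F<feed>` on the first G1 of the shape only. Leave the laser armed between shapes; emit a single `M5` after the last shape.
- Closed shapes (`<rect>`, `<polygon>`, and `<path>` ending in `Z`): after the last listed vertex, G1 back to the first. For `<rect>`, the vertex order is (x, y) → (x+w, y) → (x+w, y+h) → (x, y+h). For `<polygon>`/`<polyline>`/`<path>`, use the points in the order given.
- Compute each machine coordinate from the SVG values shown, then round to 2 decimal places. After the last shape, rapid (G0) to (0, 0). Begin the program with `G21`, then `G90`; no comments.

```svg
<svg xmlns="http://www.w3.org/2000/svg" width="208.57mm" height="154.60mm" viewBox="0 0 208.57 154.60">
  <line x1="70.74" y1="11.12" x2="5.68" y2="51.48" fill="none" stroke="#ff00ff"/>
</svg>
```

Since the viewBox matches the mm dimensions, user units are millimetres directly. The only transform is the Y-flip y_m = 154.60 − y_svg.

Shape 1 is a line segment drawn with `<line>`. Its stroke #ff00ff means cut at S825, F895. After flipping Y the toolpath is (70.74,143.48) → (5.68,103.12).

G21
G90
G0 X70.74 Y143.48
M3 S825
G1 X5.68 Y103.12 F895
M5
G0 X0.00 Y0.00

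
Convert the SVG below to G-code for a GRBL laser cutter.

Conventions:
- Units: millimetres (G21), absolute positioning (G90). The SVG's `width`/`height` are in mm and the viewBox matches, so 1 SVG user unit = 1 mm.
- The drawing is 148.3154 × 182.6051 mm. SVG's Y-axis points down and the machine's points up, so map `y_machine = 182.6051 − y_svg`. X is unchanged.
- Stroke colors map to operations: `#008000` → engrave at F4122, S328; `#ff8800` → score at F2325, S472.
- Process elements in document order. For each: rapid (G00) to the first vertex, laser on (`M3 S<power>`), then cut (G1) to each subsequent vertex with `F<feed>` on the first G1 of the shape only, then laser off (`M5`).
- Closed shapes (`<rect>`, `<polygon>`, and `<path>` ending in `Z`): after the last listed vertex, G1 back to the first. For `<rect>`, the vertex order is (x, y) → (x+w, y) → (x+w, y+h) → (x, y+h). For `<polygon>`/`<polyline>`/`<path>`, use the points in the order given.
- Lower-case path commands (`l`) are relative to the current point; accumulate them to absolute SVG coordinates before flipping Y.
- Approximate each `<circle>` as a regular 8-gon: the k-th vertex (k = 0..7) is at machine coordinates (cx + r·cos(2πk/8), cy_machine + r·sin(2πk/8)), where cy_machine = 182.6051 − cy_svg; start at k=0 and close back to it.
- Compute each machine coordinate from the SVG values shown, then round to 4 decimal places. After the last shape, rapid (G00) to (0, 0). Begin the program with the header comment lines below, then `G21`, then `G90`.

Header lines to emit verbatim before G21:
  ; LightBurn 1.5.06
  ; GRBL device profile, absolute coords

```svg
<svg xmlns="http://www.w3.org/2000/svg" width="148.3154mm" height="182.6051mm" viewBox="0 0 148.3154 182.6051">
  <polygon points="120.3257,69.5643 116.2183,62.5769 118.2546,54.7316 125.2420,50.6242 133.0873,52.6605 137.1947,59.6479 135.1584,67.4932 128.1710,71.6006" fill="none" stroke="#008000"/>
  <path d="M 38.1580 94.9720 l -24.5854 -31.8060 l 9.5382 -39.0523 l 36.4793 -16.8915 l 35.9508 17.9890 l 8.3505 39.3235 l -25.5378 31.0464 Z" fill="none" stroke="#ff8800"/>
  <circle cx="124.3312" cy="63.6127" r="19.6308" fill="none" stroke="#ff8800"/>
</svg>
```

; LightBurn 1.5.06
; GRBL device profile, absolute coords
G21
G90
G00 X120.3257 Y113.0408
M3 S328
G1 X116.2183 Y120.0282 F4122
G1 X118.2546 Y127.8735
G1 X125.2420 Y131.9809
G1 X133.0873 Y129.9446
G1 X137.1947 Y122.9572
G1 X135.1584 Y115.1119
G1 X128.1710 Y111.0045
G1 X120.3257 Y113.0408
M5
G00 X38.1580 Y87.6331
M3 S472
G1 X13.5726 Y119.4391 F2325
G1 X23.1108 Y158.4914
G1 X59.5901 Y175.3829
G1 X95.5409 Y157.3939
G1 X103.8914 Y118.0704
G1 X78.3536 Y87.0240
G1 X38.1580 Y87.6331
M5
G00 X143.9620 Y118.9924
M3 S472
G1 X138.2123 Y132.8735 F2325
G1 X124.3312 Y138.6232
G1 X110.4501 Y132.8735
G1 X104.7004 Y118.9924
G1 X110.4501 Y105.1113
G1 X124.3312 Y99.3616
G1 X138.2123 Y105.1113
G1 X143.9620 Y118.9924
M5
G00 X0.0000 Y0.0000

1 u = 1 mm; y_m = 182.6051 − y.

[1] `<polygon>` regular polygon, #008000→engrave S328 F4122: (120.3257,113.0408) → (116.2183,120.0282) → (118.2546,127.8735) → (125.2420,131.9809) → (133.0873,129.9446) → (137.1947,122.9572) → (135.1584,115.1119) → (128.1710,111.0045) → (120.3257,113.0408) (closed)

[2] `<path>` regular polygon, #ff8800→score S472 F2325: (38.1580,87.6331) → (13.5726,119.4391) → (23.1108,158.4914) → (59.5901,175.3829) → (95.5409,157.3939) → (103.8914,118.0704) → (78.3536,87.0240) → (38.1580,87.6331) (closed)

[3] `<circle>` circle, #ff8800→score S472 F2325: (143.9620,118.9924) → (138.2123,132.8735) → (124.3312,138.6232) → (110.4501,132.8735) → (104.7004,118.9924) → (110.4501,105.1113) → (124.3312,99.3616) → (138.2123,105.1113) → (143.9620,118.9924) (closed)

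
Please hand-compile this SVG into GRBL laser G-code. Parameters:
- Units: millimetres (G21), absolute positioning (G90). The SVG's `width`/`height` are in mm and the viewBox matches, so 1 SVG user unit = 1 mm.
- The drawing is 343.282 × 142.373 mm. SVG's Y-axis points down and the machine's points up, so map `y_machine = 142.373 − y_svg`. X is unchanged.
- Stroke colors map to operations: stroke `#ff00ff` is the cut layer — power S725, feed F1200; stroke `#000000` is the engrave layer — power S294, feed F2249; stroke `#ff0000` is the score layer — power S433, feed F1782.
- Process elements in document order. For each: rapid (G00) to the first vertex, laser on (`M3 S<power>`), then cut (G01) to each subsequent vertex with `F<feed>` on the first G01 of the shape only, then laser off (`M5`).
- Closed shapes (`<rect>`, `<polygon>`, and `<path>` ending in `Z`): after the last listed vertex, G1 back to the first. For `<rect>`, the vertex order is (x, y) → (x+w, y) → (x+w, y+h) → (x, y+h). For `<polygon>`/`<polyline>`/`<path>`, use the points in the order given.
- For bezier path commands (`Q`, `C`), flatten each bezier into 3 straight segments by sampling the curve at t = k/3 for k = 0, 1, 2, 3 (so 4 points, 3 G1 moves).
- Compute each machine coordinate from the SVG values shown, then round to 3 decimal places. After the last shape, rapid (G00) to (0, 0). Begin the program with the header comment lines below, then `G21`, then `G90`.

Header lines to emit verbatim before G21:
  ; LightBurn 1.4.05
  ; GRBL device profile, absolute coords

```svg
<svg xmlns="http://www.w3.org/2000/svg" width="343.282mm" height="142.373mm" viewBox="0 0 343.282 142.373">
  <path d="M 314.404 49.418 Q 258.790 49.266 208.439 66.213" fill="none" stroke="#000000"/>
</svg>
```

viewBox `0 0 343.282 142.373` with mm width/height → 1 unit = 1 mm. Flip: y_m = 142.373 − y_svg.

**Shape 1** — `<path>` quadratic bezier, stroke `#000000` → engrave (S294, F2249). Control points (SVG): P0=(314.404,49.418), P1=(258.790,49.266), P2=(208.439,66.213); sampled at t=k/3. Machine vertices: (314.404,92.955) → (277.913,91.156) → (242.591,85.558) → (208.439,76.160). Open path.

; LightBurn 1.4.05
; GRBL device profile, absolute coords
G21
G90
G00 X314.404 Y92.955
M3 S294
G01 X277.913 Y91.156 F2249
G01 X242.591 Y85.558
G01 X208.439 Y76.160
M5
G00 X0.000 Y0.000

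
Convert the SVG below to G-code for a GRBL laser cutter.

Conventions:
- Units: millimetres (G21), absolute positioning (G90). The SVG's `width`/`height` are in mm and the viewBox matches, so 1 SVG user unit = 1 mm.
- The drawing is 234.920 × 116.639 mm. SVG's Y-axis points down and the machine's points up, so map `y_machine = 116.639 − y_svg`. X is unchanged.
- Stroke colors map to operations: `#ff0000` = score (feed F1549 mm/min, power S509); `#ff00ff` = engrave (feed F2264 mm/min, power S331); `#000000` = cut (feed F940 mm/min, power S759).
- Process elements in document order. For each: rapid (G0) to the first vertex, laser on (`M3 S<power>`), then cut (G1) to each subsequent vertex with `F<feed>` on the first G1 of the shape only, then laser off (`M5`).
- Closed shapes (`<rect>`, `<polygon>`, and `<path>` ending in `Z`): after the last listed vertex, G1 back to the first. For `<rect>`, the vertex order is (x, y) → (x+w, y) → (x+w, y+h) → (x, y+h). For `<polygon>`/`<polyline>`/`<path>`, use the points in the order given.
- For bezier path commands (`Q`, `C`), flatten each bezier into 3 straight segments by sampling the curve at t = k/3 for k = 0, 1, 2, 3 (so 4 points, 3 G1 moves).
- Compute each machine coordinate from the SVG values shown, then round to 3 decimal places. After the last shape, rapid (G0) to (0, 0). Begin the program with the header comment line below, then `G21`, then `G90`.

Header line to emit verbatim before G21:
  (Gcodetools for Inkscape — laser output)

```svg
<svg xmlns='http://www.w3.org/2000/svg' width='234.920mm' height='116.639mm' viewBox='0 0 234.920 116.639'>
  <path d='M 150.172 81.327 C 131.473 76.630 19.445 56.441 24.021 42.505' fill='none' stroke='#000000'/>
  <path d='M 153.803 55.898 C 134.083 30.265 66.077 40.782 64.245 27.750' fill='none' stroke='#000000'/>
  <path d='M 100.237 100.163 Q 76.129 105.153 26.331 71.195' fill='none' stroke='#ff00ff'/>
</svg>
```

1 u = 1 mm; y_m = 116.639 − y.

[1] `<path>` cubic bezier, #000000→cut S759 F940: (150.172,35.312) → (108.139,44.368) → (50.538,58.919) → (24.021,74.134)

[2] `<path>` cubic bezier, #000000→cut S759 F940: (153.803,60.741) → (122.227,76.535) → (83.896,81.496) → (64.245,88.889)

[3] `<path>` quadratic bezier, #ff00ff→engrave S331 F2264: (100.237,16.476) → (81.311,17.477) → (56.675,27.133) → (26.331,45.444)

(Gcodetools for Inkscape — laser output)
G21
G90
G0 X150.172 Y35.312
M3 S759
G1 X108.139 Y44.368 F940
G1 X50.538 Y58.919
G1 X24.021 Y74.134
M5
G0 X153.803 Y60.741
M3 S759
G1 X122.227 Y76.535 F940
G1 X83.896 Y81.496
G1 X64.245 Y88.889
M5
G0 X100.237 Y16.476
M3 S331
G1 X81.311 Y17.477 F2264
G1 X56.675 Y27.133
G1 X26.331 Y45.444
M5
G0 X0.000 Y0.000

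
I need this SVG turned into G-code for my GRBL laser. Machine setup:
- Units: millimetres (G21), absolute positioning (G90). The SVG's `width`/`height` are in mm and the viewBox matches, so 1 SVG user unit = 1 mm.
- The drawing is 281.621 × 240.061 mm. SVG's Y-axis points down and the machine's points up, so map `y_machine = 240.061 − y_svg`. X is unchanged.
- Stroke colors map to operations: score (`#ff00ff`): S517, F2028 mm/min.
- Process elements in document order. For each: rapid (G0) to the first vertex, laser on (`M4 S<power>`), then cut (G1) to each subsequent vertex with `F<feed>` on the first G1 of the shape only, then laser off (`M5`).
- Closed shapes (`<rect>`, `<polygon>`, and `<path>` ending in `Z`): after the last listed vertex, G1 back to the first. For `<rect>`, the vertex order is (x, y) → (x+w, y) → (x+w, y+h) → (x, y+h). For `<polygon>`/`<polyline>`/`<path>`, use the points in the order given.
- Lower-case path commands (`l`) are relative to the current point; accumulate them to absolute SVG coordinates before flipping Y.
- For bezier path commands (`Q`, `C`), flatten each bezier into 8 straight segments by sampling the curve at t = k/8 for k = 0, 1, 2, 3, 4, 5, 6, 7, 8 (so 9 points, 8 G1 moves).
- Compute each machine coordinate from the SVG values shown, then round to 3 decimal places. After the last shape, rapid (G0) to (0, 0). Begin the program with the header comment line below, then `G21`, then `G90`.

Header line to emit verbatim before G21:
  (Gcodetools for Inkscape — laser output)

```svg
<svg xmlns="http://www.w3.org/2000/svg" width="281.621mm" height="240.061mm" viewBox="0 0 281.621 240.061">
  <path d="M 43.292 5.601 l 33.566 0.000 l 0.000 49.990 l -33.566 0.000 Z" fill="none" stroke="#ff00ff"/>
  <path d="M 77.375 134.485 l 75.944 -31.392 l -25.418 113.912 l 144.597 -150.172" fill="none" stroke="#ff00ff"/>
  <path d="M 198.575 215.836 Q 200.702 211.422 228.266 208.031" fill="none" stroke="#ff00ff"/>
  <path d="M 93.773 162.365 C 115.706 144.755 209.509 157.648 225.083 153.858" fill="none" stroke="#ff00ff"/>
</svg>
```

viewBox `0 0 281.621 240.061` with mm width/height → 1 unit = 1 mm. Flip: y_m = 240.061 − y_svg.

**Shape 1** — `<path>` rectangle, stroke `#ff00ff` → score (S517, F2028). Machine vertices: (43.292,234.460) → (76.858,234.460) → (76.858,184.470) → (43.292,184.470) → (43.292,234.460). Closed: final G1 returns to the first vertex.

**Shape 2** — `<path>` open polyline, stroke `#ff00ff` → score (S517, F2028). Machine vertices: (77.375,105.576) → (153.319,136.968) → (127.901,23.056) → (272.498,173.228). Open path.

**Shape 3** — `<path>` quadratic bezier, stroke `#ff00ff` → score (S517, F2028). Control points (SVG): P0=(198.575,215.836), P1=(200.702,211.422), P2=(228.266,208.031); sampled at t=k/8. Machine vertices: (198.575,24.225) → (199.504,25.313) → (201.228,26.368) → (203.747,27.392) → (207.061,28.383) → (211.170,29.343) → (216.074,30.271) → (221.772,31.166) → (228.266,32.030). Open path.

**Shape 4** — `<path>` cubic bezier, stroke `#ff00ff` → score (S517, F2028). Control points (SVG): P0=(93.773,162.365), P1=(115.706,144.755), P2=(209.509,157.648), P3=(225.083,153.858); sampled at t=k/8. Machine vertices: (93.773,77.696) → (105.074,82.962) → (121.353,85.921) → (140.852,87.127) → (161.813,87.132) → (182.475,86.489) → (201.080,85.751) → (215.869,85.472) → (225.083,86.203). Open path.

(Gcodetools for Inkscape — laser output)
G21
G90
G0 X43.292 Y234.460
M4 S517
G1 X76.858 Y234.460 F2028
G1 X76.858 Y184.470
G1 X43.292 Y184.470
G1 X43.292 Y234.460
M5
G0 X77.375 Y105.576
M4 S517
G1 X153.319 Y136.968 F2028
G1 X127.901 Y23.056
G1 X272.498 Y173.228
M5
G0 X198.575 Y24.225
M4 S517
G1 X199.504 Y25.313 F2028
G1 X201.228 Y26.368
G1 X203.747 Y27.392
G1 X207.061 Y28.383
G1 X211.170 Y29.343
G1 X216.074 Y30.271
G1 X221.772 Y31.166
G1 X228.266 Y32.030
M5
G0 X93.773 Y77.696
M4 S517
G1 X105.074 Y82.962 F2028
G1 X121.353 Y85.921
G1 X140.852 Y87.127
G1 X161.813 Y87.132
G1 X182.475 Y86.489
G1 X201.080 Y85.751
G1 X215.869 Y85.472
G1 X225.083 Y86.203
M5
G0 X0.000 Y0.000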